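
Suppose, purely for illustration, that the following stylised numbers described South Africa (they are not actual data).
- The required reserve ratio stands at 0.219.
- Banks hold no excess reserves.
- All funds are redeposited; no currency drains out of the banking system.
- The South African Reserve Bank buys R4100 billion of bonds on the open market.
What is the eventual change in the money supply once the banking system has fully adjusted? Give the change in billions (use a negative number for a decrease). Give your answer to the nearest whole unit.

The simple money multiplier is m = 1/rr = 1/0.219 ≈ 4.56621.
An open-market purchase increases the monetary base by 4100 billion, so ΔM = m × ΔMB = 4.56621 × 4100 = 18721.461 billion.

R18721 billion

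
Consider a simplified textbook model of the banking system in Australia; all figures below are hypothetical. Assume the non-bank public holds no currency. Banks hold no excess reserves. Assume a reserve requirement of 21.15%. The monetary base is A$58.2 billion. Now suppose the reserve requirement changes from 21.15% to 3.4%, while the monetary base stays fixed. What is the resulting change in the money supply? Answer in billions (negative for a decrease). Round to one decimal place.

A$1436.6 billion

Initially m₁ = 1 / (0.2115) ≈ 4.7281, so M₁ = 4.7281 × 58.2 ≈ 275.1754 billion.
After the change m₂ = 1 / (0.034) ≈ 29.4118, so M₂ = 29.4118 × 58.2 ≈ 1711.7668 billion.
ΔM = M₂ − M₁ = 1711.7668 − 275.1754 = 1436.5914 billion.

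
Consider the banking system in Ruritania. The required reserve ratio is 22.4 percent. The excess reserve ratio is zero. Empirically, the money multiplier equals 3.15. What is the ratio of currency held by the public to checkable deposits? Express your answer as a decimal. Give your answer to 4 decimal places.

Using m = 3.15. From m = (1 + c)/(c + rr + e), rearranging gives 1 + c = m·(c + rr + e), so c·(1 − m) = m·(rr + e) − 1.
Hence c = [m·(rr + e) − 1]/(1 − m) = [3.15 × (0.224 + 0) − 1] / (1 − 3.15) ≈ 0.136930.

0.1369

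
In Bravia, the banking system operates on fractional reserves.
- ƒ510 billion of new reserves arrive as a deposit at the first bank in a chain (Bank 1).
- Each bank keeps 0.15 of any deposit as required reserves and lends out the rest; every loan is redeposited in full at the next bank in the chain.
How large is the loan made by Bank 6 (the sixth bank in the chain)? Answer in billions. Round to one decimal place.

ƒ192.3 billion

Each bank lends a fraction (1 − rr) = 0.8500 of the deposit it receives, so Bank 6 receives 510·0.8500^5 and lends 510·0.8500^6 ≈ 192.3463 billion.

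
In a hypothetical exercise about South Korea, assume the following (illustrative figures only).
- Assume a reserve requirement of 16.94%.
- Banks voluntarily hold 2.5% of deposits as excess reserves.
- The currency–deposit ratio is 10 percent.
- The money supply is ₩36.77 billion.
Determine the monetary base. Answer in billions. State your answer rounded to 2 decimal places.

₩9.84 billion

The money multiplier is m = (1 + c) / (rr + e + c) = (1 + 0.1) / (0.1694 + 0.025 + 0.1) ≈ 3.73641.
MB = M / m = 36.77 / 3.73641 ≈ 9.841 billion.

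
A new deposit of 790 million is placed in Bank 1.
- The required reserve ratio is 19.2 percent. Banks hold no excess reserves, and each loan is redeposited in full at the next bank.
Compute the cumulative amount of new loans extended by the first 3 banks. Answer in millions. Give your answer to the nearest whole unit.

Bank i lends (1 − rr)^i of the original deposit: Bank 1 lends 790·0.8080 = 638.3200, Bank 2 lends 790·0.8080² ≈ 515.7626, and so on.
Summing a geometric series: total = 790·[0.8080·(1 − 0.8080^3) / (1 − 0.8080)] ≈ 1570.8187 million.

1571 million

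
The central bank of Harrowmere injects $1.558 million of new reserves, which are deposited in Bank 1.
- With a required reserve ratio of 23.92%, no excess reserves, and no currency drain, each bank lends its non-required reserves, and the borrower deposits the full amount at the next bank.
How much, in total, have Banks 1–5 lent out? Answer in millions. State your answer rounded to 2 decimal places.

$3.69 million

Bank i lends (1 − rr)^i of the original deposit: Bank 1 lends 1.558·0.7608 ≈ 1.1853, Bank 2 lends 1.558·0.7608² ≈ 0.9018, and so on.
Summing a geometric series: total = 1.558·[0.7608·(1 − 0.7608^5) / (1 − 0.7608)] ≈ 3.6923 million.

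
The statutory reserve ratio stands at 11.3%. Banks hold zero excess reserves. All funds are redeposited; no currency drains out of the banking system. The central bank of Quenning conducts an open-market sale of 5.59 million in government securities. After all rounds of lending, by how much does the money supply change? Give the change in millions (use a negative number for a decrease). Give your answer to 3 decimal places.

-49.469 million

The simple money multiplier is m = 1/rr = 1/0.113 ≈ 8.84956.
An open-market sale reduces the monetary base by 5.59 million, so ΔM = m × ΔMB = 8.84956 × (−5.59) ≈ -49.469 million.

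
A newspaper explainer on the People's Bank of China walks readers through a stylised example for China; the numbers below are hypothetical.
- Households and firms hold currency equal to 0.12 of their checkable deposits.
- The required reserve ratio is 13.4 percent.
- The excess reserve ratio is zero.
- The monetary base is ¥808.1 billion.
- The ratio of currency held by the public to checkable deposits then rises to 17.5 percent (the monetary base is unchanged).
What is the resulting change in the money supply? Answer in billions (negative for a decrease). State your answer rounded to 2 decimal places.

-490.40 billion

Initially m₁ = (1 + 0.12) / (0.134 + 0.12) ≈ 4.409449, so M₁ = 4.409449 × 808.1 ≈ 3563.2757 billion.
After the change m₂ = (1 + 0.175) / (0.134 + 0.175) ≈ 3.802589, so M₂ = 3.802589 × 808.1 ≈ 3072.8722 billion.
ΔM = M₂ − M₁ = 3072.8722 − 3563.2757 = -490.4035 billion.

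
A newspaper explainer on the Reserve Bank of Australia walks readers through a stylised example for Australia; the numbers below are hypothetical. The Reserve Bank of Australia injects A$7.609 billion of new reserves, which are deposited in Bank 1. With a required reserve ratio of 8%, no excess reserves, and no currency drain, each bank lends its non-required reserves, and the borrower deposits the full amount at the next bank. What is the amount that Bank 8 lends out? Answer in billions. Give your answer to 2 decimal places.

A$3.91 billion

Each bank lends a fraction (1 − rr) = 0.9200 of the deposit it receives, so Bank 8 receives 7.609·0.9200^7 and lends 7.609·0.9200^8 ≈ 3.9051 billion.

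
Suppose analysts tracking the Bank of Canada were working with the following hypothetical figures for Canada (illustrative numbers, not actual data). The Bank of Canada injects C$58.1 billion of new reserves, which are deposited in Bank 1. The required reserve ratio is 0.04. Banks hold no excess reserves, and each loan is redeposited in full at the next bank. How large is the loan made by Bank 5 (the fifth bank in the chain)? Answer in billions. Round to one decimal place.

C$47.4 billion

Each bank lends a fraction (1 − rr) = 0.9600 of the deposit it receives, so Bank 5 receives 58.1·0.9600^4 and lends 58.1·0.9600^5 ≈ 47.3732 billion.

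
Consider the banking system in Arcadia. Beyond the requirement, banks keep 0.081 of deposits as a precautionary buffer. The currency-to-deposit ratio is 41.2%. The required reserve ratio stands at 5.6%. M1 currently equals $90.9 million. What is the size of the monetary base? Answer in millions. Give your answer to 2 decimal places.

The money multiplier is m = (1 + c) / (rr + e + c) = (1 + 0.412) / (0.056 + 0.081 + 0.412) ≈ 2.57195.
MB = M / m = 90.9 / 2.57195 ≈ 35.3428 million.

$35.34 million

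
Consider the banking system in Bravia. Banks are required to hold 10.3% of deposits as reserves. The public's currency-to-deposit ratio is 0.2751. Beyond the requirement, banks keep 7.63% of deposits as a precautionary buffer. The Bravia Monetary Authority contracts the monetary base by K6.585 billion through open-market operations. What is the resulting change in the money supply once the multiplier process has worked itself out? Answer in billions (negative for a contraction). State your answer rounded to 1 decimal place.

-18.5 billion

The money multiplier is m = (1 + c) / (rr + e + c) = (1 + 0.2751) / (0.103 + 0.0763 + 0.2751) ≈ 2.8061.
The sale removes 6.585 billion of base, so ΔM = m × ΔMB = 2.8061 × (−6.585) ≈ -18.4782 billion.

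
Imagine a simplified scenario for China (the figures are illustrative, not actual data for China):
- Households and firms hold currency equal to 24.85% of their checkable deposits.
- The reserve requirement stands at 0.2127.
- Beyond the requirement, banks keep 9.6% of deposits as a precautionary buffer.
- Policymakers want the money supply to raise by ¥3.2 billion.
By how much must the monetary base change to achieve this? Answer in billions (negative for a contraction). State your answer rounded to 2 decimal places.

¥1.43 billion

The money multiplier is m = (1 + c) / (rr + e + c) = (1 + 0.2485) / (0.2127 + 0.096 + 0.2485) ≈ 2.2407.
ΔMB = ΔM / m = (+3.2) / 2.2407 ≈ 1.4281 billion.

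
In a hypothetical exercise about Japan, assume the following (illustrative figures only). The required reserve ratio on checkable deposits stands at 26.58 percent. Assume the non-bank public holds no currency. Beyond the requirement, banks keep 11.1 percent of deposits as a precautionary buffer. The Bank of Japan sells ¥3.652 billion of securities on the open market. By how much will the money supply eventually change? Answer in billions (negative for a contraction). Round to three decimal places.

-9.692 billion

The money multiplier is m = 1 / (rr + e) = 1 / (0.2658 + 0.111) ≈ 2.65393.
The sale removes 3.652 billion of base, so ΔM = m × ΔMB = 2.65393 × (−3.652) ≈ -9.6922 billion.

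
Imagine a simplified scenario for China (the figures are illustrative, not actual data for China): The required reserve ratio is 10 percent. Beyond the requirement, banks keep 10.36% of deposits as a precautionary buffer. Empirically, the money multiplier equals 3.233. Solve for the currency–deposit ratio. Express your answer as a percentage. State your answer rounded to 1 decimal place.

Using m = 3.233. From m = (1 + c)/(c + rr + e), rearranging gives 1 + c = m·(c + rr + e), so c·(1 − m) = m·(rr + e) − 1.
Hence c = [m·(rr + e) − 1]/(1 − m) = [3.233 × (0.1 + 0.1036) − 1] / (1 − 3.233) ≈ 0.153050.

15.3%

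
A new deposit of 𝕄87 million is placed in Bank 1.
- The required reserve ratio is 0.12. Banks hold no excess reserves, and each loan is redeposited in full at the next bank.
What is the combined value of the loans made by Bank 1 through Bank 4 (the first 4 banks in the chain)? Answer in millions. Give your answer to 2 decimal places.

Bank i lends (1 − rr)^i of the original deposit: Bank 1 lends 87·0.8800 = 76.5600, Bank 2 lends 87·0.8800² = 67.3728, and so on.
Summing a geometric series: total = 87·[0.8800·(1 − 0.8800^4) / (1 − 0.8800)] ≈ 255.3944 million.

𝕄255.39 million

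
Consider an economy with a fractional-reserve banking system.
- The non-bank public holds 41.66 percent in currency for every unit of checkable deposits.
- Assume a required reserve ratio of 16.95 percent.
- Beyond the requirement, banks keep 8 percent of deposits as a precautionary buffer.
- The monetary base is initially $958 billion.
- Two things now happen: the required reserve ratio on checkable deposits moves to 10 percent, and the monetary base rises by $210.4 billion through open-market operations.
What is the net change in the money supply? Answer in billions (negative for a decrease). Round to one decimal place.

$736.9 billion

Before: m₁ = (1 + 0.4166) / (0.1695 + 0.08 + 0.4166) ≈ 2.126708, MB₁ = 958, so M₁ = 2.126708 × 958 ≈ 2037.3863 billion.
After: m₂ = (1 + 0.4166) / (0.1 + 0.08 + 0.4166) ≈ 2.374455, MB₂ = 958 + 210.4 = 1168.4, so M₂ = 2.374455 × 1168.4 ≈ 2774.3132 billion.
ΔM = M₂ − M₁ = 2774.3132 − 2037.3863 = 736.9269 billion.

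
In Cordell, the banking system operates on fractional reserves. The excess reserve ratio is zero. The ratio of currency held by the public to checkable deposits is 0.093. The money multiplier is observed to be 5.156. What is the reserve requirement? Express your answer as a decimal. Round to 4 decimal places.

0.1190

Using m = 5.156. Since m = (1 + c)/(c + rr + e), the denominator satisfies c + rr + e = (1 + c)/m = (1 + 0.093) / 5.156 ≈ 0.211986.
With c = 0.093 and e = 0, the reserve requirement is 0.211986 − 0.093 − 0 = 0.118986.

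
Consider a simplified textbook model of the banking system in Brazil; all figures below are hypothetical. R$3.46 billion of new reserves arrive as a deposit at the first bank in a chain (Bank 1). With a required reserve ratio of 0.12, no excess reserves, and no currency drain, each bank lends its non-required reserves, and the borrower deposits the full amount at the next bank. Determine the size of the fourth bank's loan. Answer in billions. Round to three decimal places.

R$2.075 billion

Each bank lends a fraction (1 − rr) = 0.8800 of the deposit it receives, so Bank 4 receives 3.46·0.8800^3 and lends 3.46·0.8800^4 ≈ 2.0749 billion.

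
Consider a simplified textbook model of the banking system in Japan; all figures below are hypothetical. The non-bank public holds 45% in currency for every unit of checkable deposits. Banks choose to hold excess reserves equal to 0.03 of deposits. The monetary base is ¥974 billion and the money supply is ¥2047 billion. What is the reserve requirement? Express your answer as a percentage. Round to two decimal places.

20.99%

Using m = M/MB = 2047/974 ≈ 2.101643. Since m = (1 + c)/(c + rr + e), the denominator satisfies c + rr + e = (1 + c)/m = (1 + 0.45) / 2.101643 ≈ 0.689936.
With c = 0.45 and e = 0.03, the reserve requirement is 0.689936 − 0.45 − 0.03 = 0.209936.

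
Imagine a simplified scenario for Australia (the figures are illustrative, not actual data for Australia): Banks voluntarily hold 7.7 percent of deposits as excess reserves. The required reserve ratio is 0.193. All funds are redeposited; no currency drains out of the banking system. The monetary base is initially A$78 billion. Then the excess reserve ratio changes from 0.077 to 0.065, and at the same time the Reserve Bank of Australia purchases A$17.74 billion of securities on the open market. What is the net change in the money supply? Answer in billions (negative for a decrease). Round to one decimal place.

Before: m₁ = 1 / (0.193 + 0.077) ≈ 3.7037, MB₁ = 78, so M₁ = 3.7037 × 78 = 288.8886 billion.
After: m₂ = 1 / (0.193 + 0.065) ≈ 3.8760, MB₂ = 78 + 17.74 = 95.74, so M₂ = 3.8760 × 95.74 ≈ 371.0882 billion.
ΔM = M₂ − M₁ = 371.0882 − 288.8886 = 82.1996 billion.

A$82.2 billion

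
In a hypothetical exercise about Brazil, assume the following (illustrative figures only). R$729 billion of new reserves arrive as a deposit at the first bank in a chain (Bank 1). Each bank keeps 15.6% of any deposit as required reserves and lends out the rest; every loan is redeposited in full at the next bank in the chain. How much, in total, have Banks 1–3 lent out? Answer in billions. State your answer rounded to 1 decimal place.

R$1572.9 billion

Bank i lends (1 − rr)^i of the original deposit: Bank 1 lends 729·0.8440 = 615.2760, Bank 2 lends 729·0.8440² ≈ 519.2929, and so on.
Summing a geometric series: total = 729·[0.8440·(1 − 0.8440^3) / (1 − 0.8440)] ≈ 1572.8522 billion.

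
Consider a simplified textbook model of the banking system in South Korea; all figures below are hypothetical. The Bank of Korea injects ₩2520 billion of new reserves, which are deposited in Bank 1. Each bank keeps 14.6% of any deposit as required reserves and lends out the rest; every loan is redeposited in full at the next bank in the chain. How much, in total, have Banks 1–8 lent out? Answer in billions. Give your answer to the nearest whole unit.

₩10570 billion

Bank i lends (1 − rr)^i of the original deposit: Bank 1 lends 2520·0.8540 = 2152.0800, Bank 2 lends 2520·0.8540² ≈ 1837.8763, and so on.
Summing a geometric series: total = 2520·[0.8540·(1 − 0.8540^8) / (1 − 0.8540)] ≈ 10569.9622 billion.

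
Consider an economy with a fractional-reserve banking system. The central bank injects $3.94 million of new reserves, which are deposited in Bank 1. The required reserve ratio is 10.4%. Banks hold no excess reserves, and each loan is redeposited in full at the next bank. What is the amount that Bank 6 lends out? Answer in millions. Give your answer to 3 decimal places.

Each bank lends a fraction (1 − rr) = 0.8960 of the deposit it receives, so Bank 6 receives 3.94·0.8960^5 and lends 3.94·0.8960^6 ≈ 2.0387 million.

$2.039 million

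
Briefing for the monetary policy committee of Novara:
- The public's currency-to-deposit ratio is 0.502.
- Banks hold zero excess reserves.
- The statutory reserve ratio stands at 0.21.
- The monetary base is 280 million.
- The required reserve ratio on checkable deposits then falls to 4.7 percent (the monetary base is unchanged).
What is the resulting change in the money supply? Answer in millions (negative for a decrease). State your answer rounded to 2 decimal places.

Initially m₁ = (1 + 0.502) / (0.21 + 0.502) ≈ 2.109551, so M₁ = 2.109551 × 280 ≈ 590.6743 million.
After the change m₂ = (1 + 0.502) / (0.047 + 0.502) ≈ 2.735883, so M₂ = 2.735883 × 280 ≈ 766.0472 million.
ΔM = M₂ − M₁ = 766.0472 − 590.6743 = 175.3729 million.

175.37 million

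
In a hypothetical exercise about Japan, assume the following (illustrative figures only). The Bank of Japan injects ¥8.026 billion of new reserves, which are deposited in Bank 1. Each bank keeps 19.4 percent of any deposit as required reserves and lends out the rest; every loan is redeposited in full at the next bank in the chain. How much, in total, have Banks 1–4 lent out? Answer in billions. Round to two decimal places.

¥19.27 billion

Bank i lends (1 − rr)^i of the original deposit: Bank 1 lends 8.026·0.8060 ≈ 6.4690, Bank 2 lends 8.026·0.8060² ≈ 5.2140, and so on.
Summing a geometric series: total = 8.026·[0.8060·(1 − 0.8060^4) / (1 − 0.8060)] ≈ 19.2726 billion.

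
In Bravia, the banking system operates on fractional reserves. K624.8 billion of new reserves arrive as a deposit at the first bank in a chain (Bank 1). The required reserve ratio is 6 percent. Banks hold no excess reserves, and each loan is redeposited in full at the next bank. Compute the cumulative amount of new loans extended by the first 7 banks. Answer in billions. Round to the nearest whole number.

K3441 billion

Bank i lends (1 − rr)^i of the original deposit: Bank 1 lends 624.8·0.9400 = 587.3120, Bank 2 lends 624.8·0.9400² ≈ 552.0733, and so on.
Summing a geometric series: total = 624.8·[0.9400·(1 − 0.9400^7) / (1 − 0.9400)] ≈ 3440.8888 billion.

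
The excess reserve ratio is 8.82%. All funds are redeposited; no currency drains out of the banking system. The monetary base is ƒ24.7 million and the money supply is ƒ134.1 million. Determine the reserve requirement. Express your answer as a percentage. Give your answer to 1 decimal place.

Using m = M/MB = 134.1/24.7 ≈ 5.429150. Since m = (1 + c)/(c + rr + e), the denominator satisfies c + rr + e = (1 + c)/m = (1 + 0) / 5.429150 ≈ 0.184191.
With c = 0 and e = 0.0882, the reserve requirement is 0.184191 − 0 − 0.0882 = 0.095991.

9.6%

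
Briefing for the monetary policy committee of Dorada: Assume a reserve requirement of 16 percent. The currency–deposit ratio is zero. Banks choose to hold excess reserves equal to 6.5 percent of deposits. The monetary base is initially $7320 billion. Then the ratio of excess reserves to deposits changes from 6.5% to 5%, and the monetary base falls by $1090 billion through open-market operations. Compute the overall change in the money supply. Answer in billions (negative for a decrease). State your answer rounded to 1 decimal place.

Before: m₁ = 1 / (0.16 + 0.065) ≈ 4.444444, MB₁ = 7320, so M₁ = 4.444444 × 7320 ≈ 32533.3301 billion.
After: m₂ = 1 / (0.16 + 0.05) ≈ 4.761905, MB₂ = 7320 − 1090 = 6230, so M₂ = 4.761905 × 6230 ≈ 29666.6681 billion.
ΔM = M₂ − M₁ = 29666.6681 − 32533.3301 = -2866.662 billion.

-2866.7 billion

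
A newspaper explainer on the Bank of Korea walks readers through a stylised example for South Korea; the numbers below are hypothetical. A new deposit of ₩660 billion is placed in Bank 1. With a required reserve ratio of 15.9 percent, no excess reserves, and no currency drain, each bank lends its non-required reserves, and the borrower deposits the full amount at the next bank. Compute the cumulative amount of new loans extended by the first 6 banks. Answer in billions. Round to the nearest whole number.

₩2256 billion

Bank i lends (1 − rr)^i of the original deposit: Bank 1 lends 660·0.8410 = 555.0600, Bank 2 lends 660·0.8410² ≈ 466.8055, and so on.
Summing a geometric series: total = 660·[0.8410·(1 − 0.8410^6) / (1 − 0.8410)] ≈ 2255.7960 billion.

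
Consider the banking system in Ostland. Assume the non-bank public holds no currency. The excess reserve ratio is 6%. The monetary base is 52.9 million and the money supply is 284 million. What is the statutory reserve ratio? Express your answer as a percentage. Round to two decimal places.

12.63%

Using m = M/MB = 284/52.9 ≈ 5.368620. Since m = (1 + c)/(c + rr + e), the denominator satisfies c + rr + e = (1 + c)/m = (1 + 0) / 5.368620 ≈ 0.186268.
With c = 0 and e = 0.06, the statutory reserve ratio is 0.186268 − 0 − 0.06 = 0.126268.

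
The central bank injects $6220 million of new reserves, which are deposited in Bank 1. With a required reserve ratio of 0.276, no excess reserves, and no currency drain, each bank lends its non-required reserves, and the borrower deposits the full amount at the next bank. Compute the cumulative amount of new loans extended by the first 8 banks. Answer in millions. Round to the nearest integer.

Bank i lends (1 − rr)^i of the original deposit: Bank 1 lends 6220·0.7240 = 4503.2800, Bank 2 lends 6220·0.7240² ≈ 3260.3747, and so on.
Summing a geometric series: total = 6220·[0.7240·(1 − 0.7240^8) / (1 − 0.7240)] ≈ 15084.4654 million.

$15084 million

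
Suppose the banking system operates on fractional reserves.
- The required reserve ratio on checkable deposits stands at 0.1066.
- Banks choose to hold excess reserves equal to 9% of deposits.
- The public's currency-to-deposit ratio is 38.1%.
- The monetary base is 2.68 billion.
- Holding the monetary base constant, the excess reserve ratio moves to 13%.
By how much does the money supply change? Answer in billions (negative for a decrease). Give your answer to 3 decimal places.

Initially m₁ = (1 + 0.381) / (0.1066 + 0.09 + 0.381) ≈ 2.39093, so M₁ = 2.39093 × 2.68 ≈ 6.4077 billion.
After the change m₂ = (1 + 0.381) / (0.1066 + 0.13 + 0.381) ≈ 2.23608, so M₂ = 2.23608 × 2.68 ≈ 5.9927 billion.
ΔM = M₂ − M₁ = 5.9927 − 6.4077 = -0.415 billion.

-0.415 billion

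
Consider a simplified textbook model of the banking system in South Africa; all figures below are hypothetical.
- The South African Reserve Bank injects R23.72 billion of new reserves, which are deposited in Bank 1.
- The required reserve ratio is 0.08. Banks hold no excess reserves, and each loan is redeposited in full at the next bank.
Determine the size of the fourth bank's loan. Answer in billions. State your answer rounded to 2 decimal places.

Each bank lends a fraction (1 − rr) = 0.9200 of the deposit it receives, so Bank 4 receives 23.72·0.9200^3 and lends 23.72·0.9200^4 ≈ 16.9928 billion.

R16.99 billion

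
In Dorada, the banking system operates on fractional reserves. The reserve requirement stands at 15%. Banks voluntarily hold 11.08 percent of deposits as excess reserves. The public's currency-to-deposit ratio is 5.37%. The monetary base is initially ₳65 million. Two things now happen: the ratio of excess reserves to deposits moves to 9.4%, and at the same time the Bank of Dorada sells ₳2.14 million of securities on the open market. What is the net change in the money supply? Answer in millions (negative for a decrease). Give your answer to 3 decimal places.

₳4.715 million

Before: m₁ = (1 + 0.0537) / (0.15 + 0.1108 + 0.0537) ≈ 3.350397, MB₁ = 65, so M₁ = 3.350397 × 65 ≈ 217.7758 million.
After: m₂ = (1 + 0.0537) / (0.15 + 0.094 + 0.0537) ≈ 3.539469, MB₂ = 65 − 2.14 = 62.86, so M₂ = 3.539469 × 62.86 ≈ 222.491 million.
ΔM = M₂ − M₁ = 222.491 − 217.7758 = 4.7152 million.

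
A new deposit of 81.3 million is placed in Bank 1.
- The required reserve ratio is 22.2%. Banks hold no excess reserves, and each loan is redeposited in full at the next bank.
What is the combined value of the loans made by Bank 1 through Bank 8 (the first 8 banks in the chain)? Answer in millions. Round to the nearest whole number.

Bank i lends (1 − rr)^i of the original deposit: Bank 1 lends 81.3·0.7780 = 63.2514, Bank 2 lends 81.3·0.7780² ≈ 49.2096, and so on.
Summing a geometric series: total = 81.3·[0.7780·(1 − 0.7780^8) / (1 − 0.7780)] ≈ 246.6730 million.

247 million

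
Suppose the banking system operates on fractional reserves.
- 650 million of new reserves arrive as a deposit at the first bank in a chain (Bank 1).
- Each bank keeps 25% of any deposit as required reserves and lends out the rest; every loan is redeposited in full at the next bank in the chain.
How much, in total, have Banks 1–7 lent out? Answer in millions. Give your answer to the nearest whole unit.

1690 million

Bank i lends (1 − rr)^i of the original deposit: Bank 1 lends 650·0.7500 = 487.5000, Bank 2 lends 650·0.7500² = 365.6250, and so on.
Summing a geometric series: total = 650·[0.7500·(1 − 0.7500^7) / (1 − 0.7500)] ≈ 1689.7064 million.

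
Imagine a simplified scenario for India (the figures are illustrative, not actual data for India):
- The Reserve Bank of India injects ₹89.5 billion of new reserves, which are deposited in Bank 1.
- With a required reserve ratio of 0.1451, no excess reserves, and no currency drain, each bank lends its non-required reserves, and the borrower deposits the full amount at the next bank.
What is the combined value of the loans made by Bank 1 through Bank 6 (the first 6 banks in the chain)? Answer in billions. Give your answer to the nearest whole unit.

Bank i lends (1 − rr)^i of the original deposit: Bank 1 lends 89.5·0.8549 ≈ 76.5135, Bank 2 lends 89.5·0.8549² ≈ 65.4114, and so on.
Summing a geometric series: total = 89.5·[0.8549·(1 − 0.8549^6) / (1 − 0.8549)] ≈ 321.4603 billion.

₹321 billion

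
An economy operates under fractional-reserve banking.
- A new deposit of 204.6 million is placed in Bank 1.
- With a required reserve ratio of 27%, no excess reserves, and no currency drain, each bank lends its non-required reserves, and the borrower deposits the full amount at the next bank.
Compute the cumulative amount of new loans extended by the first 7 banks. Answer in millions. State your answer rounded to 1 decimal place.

492.1 million

Bank i lends (1 − rr)^i of the original deposit: Bank 1 lends 204.6·0.7300 = 149.3580, Bank 2 lends 204.6·0.7300² ≈ 109.0313, and so on.
Summing a geometric series: total = 204.6·[0.7300·(1 − 0.7300^7) / (1 − 0.7300)] ≈ 492.0660 million.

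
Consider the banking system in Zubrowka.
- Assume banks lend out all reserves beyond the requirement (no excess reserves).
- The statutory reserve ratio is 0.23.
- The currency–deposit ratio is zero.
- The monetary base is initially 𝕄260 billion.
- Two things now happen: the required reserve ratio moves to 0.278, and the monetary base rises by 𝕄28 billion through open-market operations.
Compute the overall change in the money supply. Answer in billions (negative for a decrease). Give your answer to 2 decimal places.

Before: m₁ = 1 / (0.23) ≈ 4.347826, MB₁ = 260, so M₁ = 4.347826 × 260 ≈ 1130.4348 billion.
After: m₂ = 1 / (0.278) ≈ 3.597122, MB₂ = 260 + 28 = 288, so M₂ = 3.597122 × 288 ≈ 1035.9711 billion.
ΔM = M₂ − M₁ = 1035.9711 − 1130.4348 = -94.4637 billion.

-94.46 billion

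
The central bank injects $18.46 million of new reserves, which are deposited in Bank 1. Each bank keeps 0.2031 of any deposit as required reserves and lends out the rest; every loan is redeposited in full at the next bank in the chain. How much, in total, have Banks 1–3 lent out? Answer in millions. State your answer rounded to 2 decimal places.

Bank i lends (1 − rr)^i of the original deposit: Bank 1 lends 18.46·0.7969 ≈ 14.7108, Bank 2 lends 18.46·0.7969² ≈ 11.7230, and so on.
Summing a geometric series: total = 18.46·[0.7969·(1 − 0.7969^3) / (1 − 0.7969)] ≈ 35.7759 million.

$35.78 million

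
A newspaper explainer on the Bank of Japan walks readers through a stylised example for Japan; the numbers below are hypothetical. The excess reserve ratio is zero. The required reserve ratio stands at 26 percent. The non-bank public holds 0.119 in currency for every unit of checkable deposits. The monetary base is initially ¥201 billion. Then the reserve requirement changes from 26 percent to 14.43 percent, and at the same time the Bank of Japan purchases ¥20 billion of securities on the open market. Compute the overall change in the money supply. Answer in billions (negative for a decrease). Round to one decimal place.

¥345.8 billion

Before: m₁ = (1 + 0.119) / (0.26 + 0.119) ≈ 2.95251, MB₁ = 201, so M₁ = 2.95251 × 201 ≈ 593.4545 billion.
After: m₂ = (1 + 0.119) / (0.1443 + 0.119) ≈ 4.24991, MB₂ = 201 + 20 = 221, so M₂ = 4.24991 × 221 ≈ 939.2301 billion.
ΔM = M₂ − M₁ = 939.2301 − 593.4545 = 345.7756 billion.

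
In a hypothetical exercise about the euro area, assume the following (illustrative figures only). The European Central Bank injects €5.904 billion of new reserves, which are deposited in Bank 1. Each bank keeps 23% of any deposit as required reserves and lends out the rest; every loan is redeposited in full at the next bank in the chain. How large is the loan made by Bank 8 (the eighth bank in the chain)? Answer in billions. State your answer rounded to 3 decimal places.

€0.730 billion

Each bank lends a fraction (1 − rr) = 0.7700 of the deposit it receives, so Bank 8 receives 5.904·0.7700^7 and lends 5.904·0.7700^8 ≈ 0.7296 billion.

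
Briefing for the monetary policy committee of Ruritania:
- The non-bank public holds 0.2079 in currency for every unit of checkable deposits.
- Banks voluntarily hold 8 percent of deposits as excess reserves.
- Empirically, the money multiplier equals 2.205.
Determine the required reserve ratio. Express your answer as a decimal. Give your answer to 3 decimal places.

0.260

Using m = 2.205. Since m = (1 + c)/(c + rr + e), the denominator satisfies c + rr + e = (1 + c)/m = (1 + 0.2079) / 2.205 ≈ 0.547800.
With c = 0.2079 and e = 0.08, the required reserve ratio is 0.547800 − 0.2079 − 0.08 = 0.2599.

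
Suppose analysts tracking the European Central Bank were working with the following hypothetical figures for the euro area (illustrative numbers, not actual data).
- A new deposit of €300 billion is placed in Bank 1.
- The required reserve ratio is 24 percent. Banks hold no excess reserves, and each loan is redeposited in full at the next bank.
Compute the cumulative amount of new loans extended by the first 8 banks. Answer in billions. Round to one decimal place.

€844.3 billion

Bank i lends (1 − rr)^i of the original deposit: Bank 1 lends 300·0.7600 = 228.0000, Bank 2 lends 300·0.7600² = 173.2800, and so on.
Summing a geometric series: total = 300·[0.7600·(1 − 0.7600^8) / (1 − 0.7600)] ≈ 844.2617 billion.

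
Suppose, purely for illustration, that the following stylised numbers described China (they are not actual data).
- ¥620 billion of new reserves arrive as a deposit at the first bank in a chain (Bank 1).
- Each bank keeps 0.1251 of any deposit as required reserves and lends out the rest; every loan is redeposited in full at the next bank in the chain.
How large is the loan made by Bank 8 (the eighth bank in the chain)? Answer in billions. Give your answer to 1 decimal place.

¥212.8 billion

Each bank lends a fraction (1 − rr) = 0.8749 of the deposit it receives, so Bank 8 receives 620·0.8749^7 and lends 620·0.8749^8 ≈ 212.8428 billion.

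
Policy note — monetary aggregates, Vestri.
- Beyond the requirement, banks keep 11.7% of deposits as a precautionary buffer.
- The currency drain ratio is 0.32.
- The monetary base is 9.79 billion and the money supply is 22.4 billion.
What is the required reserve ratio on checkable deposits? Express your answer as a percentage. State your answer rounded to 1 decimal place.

14.0%

Using m = M/MB = 22.4/9.79 ≈ 2.288049. Since m = (1 + c)/(c + rr + e), the denominator satisfies c + rr + e = (1 + c)/m = (1 + 0.32) / 2.288049 ≈ 0.576911.
With c = 0.32 and e = 0.117, the required reserve ratio on checkable deposits is 0.576911 − 0.32 − 0.117 = 0.139911.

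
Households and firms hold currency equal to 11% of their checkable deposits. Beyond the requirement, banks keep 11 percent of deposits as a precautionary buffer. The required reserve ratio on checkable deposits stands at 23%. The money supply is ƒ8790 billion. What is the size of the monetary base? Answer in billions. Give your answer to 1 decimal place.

ƒ3563.5 billion

The money multiplier is m = (1 + c) / (rr + e + c) = (1 + 0.11) / (0.23 + 0.11 + 0.11) ≈ 2.466667.
MB = M / m = 8790 / 2.466667 ≈ 3563.513 billion.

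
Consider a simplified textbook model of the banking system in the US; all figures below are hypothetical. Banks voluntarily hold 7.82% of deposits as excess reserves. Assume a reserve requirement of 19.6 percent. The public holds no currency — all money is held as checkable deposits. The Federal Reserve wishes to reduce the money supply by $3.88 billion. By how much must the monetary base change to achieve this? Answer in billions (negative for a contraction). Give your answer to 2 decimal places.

The money multiplier is m = 1 / (rr + e) = 1 / (0.196 + 0.0782) ≈ 3.6470.
ΔMB = ΔM / m = (−3.88) / 3.6470 ≈ -1.0639 billion.

-1.06 billion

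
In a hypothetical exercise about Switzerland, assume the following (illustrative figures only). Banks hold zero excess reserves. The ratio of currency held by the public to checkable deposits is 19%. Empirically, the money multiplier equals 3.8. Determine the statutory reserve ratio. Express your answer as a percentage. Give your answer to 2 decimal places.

Using m = 3.8. Since m = (1 + c)/(c + rr + e), the denominator satisfies c + rr + e = (1 + c)/m = (1 + 0.19) / 3.8 ≈ 0.313158.
With c = 0.19 and e = 0, the statutory reserve ratio is 0.313158 − 0.19 − 0 = 0.123158.

12.32%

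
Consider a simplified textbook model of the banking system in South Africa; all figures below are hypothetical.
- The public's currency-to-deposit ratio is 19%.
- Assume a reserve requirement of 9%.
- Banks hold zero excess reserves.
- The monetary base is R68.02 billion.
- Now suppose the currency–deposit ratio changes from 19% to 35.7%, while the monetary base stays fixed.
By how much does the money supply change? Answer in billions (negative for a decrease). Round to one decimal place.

Initially m₁ = (1 + 0.19) / (0.09 + 0.19) = 4.25, so M₁ = 4.25 × 68.02 = 289.085 billion.
After the change m₂ = (1 + 0.357) / (0.09 + 0.357) ≈ 3.0358, so M₂ = 3.0358 × 68.02 ≈ 206.4951 billion.
ΔM = M₂ − M₁ = 206.4951 − 289.085 = -82.5899 billion.

-82.6 billion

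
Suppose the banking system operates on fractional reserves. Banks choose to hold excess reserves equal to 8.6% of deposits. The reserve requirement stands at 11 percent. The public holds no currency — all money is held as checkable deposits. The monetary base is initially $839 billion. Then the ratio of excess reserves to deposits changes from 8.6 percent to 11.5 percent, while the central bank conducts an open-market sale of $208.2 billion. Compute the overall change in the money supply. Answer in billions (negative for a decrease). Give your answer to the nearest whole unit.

Before: m₁ = 1 / (0.11 + 0.086) ≈ 5.1020, MB₁ = 839, so M₁ = 5.1020 × 839 = 4280.578 billion.
After: m₂ = 1 / (0.11 + 0.115) ≈ 4.4444, MB₂ = 839 − 208.2 = 630.8, so M₂ = 4.4444 × 630.8 ≈ 2803.5275 billion.
ΔM = M₂ − M₁ = 2803.5275 − 4280.578 = -1477.0505 billion.

-1477 billion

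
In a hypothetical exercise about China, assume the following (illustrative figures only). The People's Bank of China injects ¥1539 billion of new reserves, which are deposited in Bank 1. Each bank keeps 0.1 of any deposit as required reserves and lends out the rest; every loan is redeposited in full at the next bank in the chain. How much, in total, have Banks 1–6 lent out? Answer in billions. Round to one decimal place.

Bank i lends (1 − rr)^i of the original deposit: Bank 1 lends 1539·0.9000 = 1385.1000, Bank 2 lends 1539·0.9000² = 1246.5900, and so on.
Summing a geometric series: total = 1539·[0.9000·(1 − 0.9000^6) / (1 − 0.9000)] ≈ 6490.0107 billion.

¥6490.0 billion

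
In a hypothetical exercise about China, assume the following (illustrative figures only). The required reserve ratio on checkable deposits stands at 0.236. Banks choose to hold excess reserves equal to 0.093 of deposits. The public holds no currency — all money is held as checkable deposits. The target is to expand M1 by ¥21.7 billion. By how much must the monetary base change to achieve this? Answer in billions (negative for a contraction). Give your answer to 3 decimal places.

¥7.139 billion

The money multiplier is m = 1 / (rr + e) = 1 / (0.236 + 0.093) ≈ 3.039514.
ΔMB = ΔM / m = (+21.7) / 3.039514 ≈ 7.1393 billion.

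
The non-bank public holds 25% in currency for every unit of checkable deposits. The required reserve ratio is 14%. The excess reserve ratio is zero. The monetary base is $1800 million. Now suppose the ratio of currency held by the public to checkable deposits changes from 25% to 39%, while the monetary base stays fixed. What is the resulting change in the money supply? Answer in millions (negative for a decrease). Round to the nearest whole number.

Initially m₁ = (1 + 0.25) / (0.14 + 0.25) ≈ 3.20513, so M₁ = 3.20513 × 1800 = 5769.234 million.
After the change m₂ = (1 + 0.39) / (0.14 + 0.39) ≈ 2.62264, so M₂ = 2.62264 × 1800 = 4720.752 million.
ΔM = M₂ − M₁ = 4720.752 − 5769.234 = -1048.482 million.

-1048 million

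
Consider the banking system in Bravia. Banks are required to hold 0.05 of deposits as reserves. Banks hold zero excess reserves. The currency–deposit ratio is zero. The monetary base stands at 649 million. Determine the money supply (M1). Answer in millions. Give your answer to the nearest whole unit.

With no currency drain or excess reserves, the money multiplier is m = 1/rr = 1/0.05 = 20.
Money supply M = m × MB = 20 × 649 = 12980 million.

12980 million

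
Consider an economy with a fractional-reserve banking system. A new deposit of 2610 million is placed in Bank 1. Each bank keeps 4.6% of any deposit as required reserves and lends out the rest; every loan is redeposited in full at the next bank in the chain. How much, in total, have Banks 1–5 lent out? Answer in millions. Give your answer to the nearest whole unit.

11356 million

Bank i lends (1 − rr)^i of the original deposit: Bank 1 lends 2610·0.9540 = 2489.9400, Bank 2 lends 2610·0.9540² ≈ 2375.4028, and so on.
Summing a geometric series: total = 2610·[0.9540·(1 − 0.9540^5) / (1 − 0.9540)] ≈ 11355.8141 million.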